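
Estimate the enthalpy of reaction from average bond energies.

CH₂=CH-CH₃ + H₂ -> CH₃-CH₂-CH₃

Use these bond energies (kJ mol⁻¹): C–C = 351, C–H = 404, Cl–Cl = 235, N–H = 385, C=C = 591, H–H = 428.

ΔH ≈ −140 kJ

Bonds broken (reactants):
  C–C: 1 × 351 = 351
  C–H: 6 × 404 = 2424
  C=C: 1 × 591 = 591
  H–H: 1 × 428 = 428
  Σ(broken) = 3794 kJ
Bonds formed (products):
  C–C: 2 × 351 = 702
  C–H: 8 × 404 = 3232
  Σ(formed) = 3934 kJ
ΔH = Σ(broken) − Σ(formed) = 3794 − 3934 = −140 kJ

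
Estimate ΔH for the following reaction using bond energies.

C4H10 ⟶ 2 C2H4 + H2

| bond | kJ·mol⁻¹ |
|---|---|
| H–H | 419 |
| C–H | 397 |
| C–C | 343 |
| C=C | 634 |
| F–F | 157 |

ΔH ≈ +136 kJ

Bonds broken (reactants):
  C–C: 3 × 343 = 1029
  C–H: 10 × 397 = 3970
  Σ(broken) = 4999 kJ
Bonds formed (products):
  C–H: 8 × 397 = 3176
  C=C: 2 × 634 = 1268
  H–H: 1 × 419 = 419
  Σ(formed) = 4863 kJ
ΔH = Σ(broken) − Σ(formed) = 4999 − 4863 = +136 kJ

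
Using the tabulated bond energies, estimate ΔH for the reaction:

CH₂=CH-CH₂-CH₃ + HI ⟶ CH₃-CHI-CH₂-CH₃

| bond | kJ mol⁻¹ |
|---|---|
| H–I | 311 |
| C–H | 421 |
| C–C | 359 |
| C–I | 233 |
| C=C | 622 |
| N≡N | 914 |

Bonds broken (reactants):
  C–C: 2 × 359 = 718
  C–H: 8 × 421 = 3368
  C=C: 1 × 622 = 622
  H–I: 1 × 311 = 311
  Σ(broken) = 5019 kJ
Bonds formed (products):
  C–C: 3 × 359 = 1077
  C–H: 9 × 421 = 3789
  C–I: 1 × 233 = 233
  Σ(formed) = 5099 kJ
ΔH = Σ(broken) − Σ(formed) = 5019 − 5099 = −80 kJ

ΔH ≈ −80 kJ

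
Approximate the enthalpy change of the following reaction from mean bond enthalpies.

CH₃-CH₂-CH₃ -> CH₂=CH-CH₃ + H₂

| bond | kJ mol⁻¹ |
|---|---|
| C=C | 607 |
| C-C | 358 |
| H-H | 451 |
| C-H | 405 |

Bonds broken (reactants):
  C-C: 2 × 358 = 716
  C-H: 8 × 405 = 3240
  Σ(broken) = 3956 kJ
Bonds formed (products):
  C-C: 1 × 358 = 358
  C-H: 6 × 405 = 2430
  C=C: 1 × 607 = 607
  H-H: 1 × 451 = 451
  Σ(formed) = 3846 kJ
ΔH = Σ(broken) − Σ(formed) = 3956 − 3846 = +110 kJ

ΔH ≈ +110 kJ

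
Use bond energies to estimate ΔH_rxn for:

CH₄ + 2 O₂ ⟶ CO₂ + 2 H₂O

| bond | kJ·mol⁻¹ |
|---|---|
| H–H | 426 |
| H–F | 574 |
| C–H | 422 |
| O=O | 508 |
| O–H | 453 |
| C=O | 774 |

ΔH ≈ −656 kJ

Bonds broken (reactants):
  C–H: 4 × 422 = 1688
  O=O: 2 × 508 = 1016
  Σ(broken) = 2704 kJ
Bonds formed (products):
  C=O: 2 × 774 = 1548
  O–H: 4 × 453 = 1812
  Σ(formed) = 3360 kJ
ΔH = Σ(broken) − Σ(formed) = 2704 − 3360 = −656 kJ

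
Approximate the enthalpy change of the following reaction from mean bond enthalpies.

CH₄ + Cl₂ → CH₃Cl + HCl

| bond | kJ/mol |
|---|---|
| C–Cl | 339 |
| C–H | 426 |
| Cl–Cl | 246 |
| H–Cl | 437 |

ΔH ≈ −104 kJ

Bonds broken (reactants):
  C–H: 4 × 426 = 1704
  Cl–Cl: 1 × 246 = 246
  Σ(broken) = 1950 kJ
Bonds formed (products):
  C–Cl: 1 × 339 = 339
  C–H: 3 × 426 = 1278
  H–Cl: 1 × 437 = 437
  Σ(formed) = 2054 kJ
ΔH = Σ(broken) − Σ(formed) = 1950 − 2054 = −104 kJ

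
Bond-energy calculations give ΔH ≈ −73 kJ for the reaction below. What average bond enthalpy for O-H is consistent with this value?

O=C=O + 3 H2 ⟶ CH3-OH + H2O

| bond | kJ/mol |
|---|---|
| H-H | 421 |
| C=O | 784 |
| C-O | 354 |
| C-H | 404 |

Let D be the O-H bond energy.
Σ(broken) = 2×784 + 3×421 = 2831
Σ(formed) = 3×404 + 1×354 + 3×D = 1566 + 3D
ΔH = Σ(broken) − Σ(formed) = (2831) − (1566 + 3D) = +1265 − 3D
Setting this equal to −73 kJ gives 3D = 1338, so D = 446 kJ/mol.

D(O-H) ≈ 446 kJ/mol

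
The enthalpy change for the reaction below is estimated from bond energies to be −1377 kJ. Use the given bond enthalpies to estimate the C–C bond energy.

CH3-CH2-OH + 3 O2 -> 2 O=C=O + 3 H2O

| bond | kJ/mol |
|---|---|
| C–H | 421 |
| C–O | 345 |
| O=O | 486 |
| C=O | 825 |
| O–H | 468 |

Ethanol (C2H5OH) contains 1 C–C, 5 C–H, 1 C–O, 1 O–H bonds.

D(C–C) ≈ 355 kJ/mol

Let D be the C–C bond energy.
Σ(broken) = 1×D + 5×421 + 1×345 + 1×468 + 3×486 = 4376 + D
Σ(formed) = 4×825 + 6×468 = 6108
ΔH = Σ(broken) − Σ(formed) = (4376 + D) − (6108) = −1732 + D
Setting this equal to −1377 kJ gives D = 355 kJ/mol.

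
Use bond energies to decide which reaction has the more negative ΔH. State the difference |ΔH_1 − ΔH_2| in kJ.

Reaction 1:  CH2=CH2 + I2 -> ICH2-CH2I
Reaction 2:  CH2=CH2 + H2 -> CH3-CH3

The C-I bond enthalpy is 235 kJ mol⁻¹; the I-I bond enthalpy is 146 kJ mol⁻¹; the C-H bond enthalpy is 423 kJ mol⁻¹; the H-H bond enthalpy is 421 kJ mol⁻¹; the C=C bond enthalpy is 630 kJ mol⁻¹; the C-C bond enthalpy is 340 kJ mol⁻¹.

Reaction 2, by 101 kJ

Reaction 1:
  Bonds broken (reactants):
    C-H: 4 × 423 = 1692
    C=C: 1 × 630 = 630
    I-I: 1 × 146 = 146
    Σ(broken) = 2468 kJ
  Bonds formed (products):
    C-C: 1 × 340 = 340
    C-H: 4 × 423 = 1692
    C-I: 2 × 235 = 470
    Σ(formed) = 2502 kJ
  ΔH_1 = 2468 − 2502 = −34 kJ
Reaction 2:
  Bonds broken (reactants):
    C-H: 4 × 423 = 1692
    C=C: 1 × 630 = 630
    H-H: 1 × 421 = 421
    Σ(broken) = 2743 kJ
  Bonds formed (products):
    C-C: 1 × 340 = 340
    C-H: 6 × 423 = 2538
    Σ(formed) = 2878 kJ
  ΔH_2 = 2743 − 2878 = −135 kJ
ΔH_1 − ΔH_2 = +101 kJ, so reaction 2 has the more negative ΔH; |ΔH_1 − ΔH_2| = 101 kJ.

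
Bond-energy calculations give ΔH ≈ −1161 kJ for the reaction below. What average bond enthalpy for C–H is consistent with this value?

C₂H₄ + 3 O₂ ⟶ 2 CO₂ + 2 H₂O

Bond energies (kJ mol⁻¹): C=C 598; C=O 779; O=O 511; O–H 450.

D(C–H) ≈ 406 kJ/mol

Let D be the C–H bond energy.
Σ(broken) = 4×D + 1×598 + 3×511 = 2131 + 4D
Σ(formed) = 4×779 + 4×450 = 4916
ΔH = Σ(broken) − Σ(formed) = (2131 + 4D) − (4916) = −2785 + 4D
Setting this equal to −1161 kJ gives 4D = 1624, so D = 406 kJ/mol.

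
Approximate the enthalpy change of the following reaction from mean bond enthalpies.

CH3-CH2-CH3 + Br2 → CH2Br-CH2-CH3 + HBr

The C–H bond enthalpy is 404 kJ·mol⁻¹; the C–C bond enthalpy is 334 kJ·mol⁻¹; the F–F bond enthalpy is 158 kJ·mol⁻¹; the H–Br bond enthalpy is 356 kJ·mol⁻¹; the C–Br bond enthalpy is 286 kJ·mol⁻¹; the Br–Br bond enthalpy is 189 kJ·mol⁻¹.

Bonds broken (reactants):
  Br–Br: 1 × 189 = 189
  C–C: 2 × 334 = 668
  C–H: 8 × 404 = 3232
  Σ(broken) = 4089 kJ
Bonds formed (products):
  C–Br: 1 × 286 = 286
  C–C: 2 × 334 = 668
  C–H: 7 × 404 = 2828
  H–Br: 1 × 356 = 356
  Σ(formed) = 4138 kJ
ΔH = Σ(broken) − Σ(formed) = 4089 − 4138 = −49 kJ

ΔH ≈ −49 kJ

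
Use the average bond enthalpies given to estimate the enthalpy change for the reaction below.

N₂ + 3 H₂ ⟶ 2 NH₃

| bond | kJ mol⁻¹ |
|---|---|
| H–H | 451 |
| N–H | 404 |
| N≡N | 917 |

Bonds broken (reactants):
  H–H: 3 × 451 = 1353
  N≡N: 1 × 917 = 917
  Σ(broken) = 2270 kJ
Bonds formed (products):
  N–H: 6 × 404 = 2424
  Σ(formed) = 2424 kJ
ΔH = Σ(broken) − Σ(formed) = 2270 − 2424 = −154 kJ

ΔH ≈ −154 kJ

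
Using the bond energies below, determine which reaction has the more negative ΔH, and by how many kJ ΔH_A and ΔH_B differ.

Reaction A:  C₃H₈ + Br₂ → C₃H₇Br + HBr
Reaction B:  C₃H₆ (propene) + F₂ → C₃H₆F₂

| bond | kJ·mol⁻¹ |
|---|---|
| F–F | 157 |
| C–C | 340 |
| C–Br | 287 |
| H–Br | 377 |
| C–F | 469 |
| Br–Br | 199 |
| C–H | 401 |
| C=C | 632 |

Reaction B, by 425 kJ

Reaction A:
  Bonds broken (reactants):
    Br–Br: 1 × 199 = 199
    C–C: 2 × 340 = 680
    C–H: 8 × 401 = 3208
    Σ(broken) = 4087 kJ
  Bonds formed (products):
    C–Br: 1 × 287 = 287
    C–C: 2 × 340 = 680
    C–H: 7 × 401 = 2807
    H–Br: 1 × 377 = 377
    Σ(formed) = 4151 kJ
  ΔH_A = 4087 − 4151 = −64 kJ
Reaction B:
  Bonds broken (reactants):
    C–C: 1 × 340 = 340
    C–H: 6 × 401 = 2406
    C=C: 1 × 632 = 632
    F–F: 1 × 157 = 157
    Σ(broken) = 3535 kJ
  Bonds formed (products):
    C–C: 2 × 340 = 680
    C–F: 2 × 469 = 938
    C–H: 6 × 401 = 2406
    Σ(formed) = 4024 kJ
  ΔH_B = 3535 − 4024 = −489 kJ
ΔH_A − ΔH_B = +425 kJ, so reaction B has the more negative ΔH; |ΔH_A − ΔH_B| = 425 kJ.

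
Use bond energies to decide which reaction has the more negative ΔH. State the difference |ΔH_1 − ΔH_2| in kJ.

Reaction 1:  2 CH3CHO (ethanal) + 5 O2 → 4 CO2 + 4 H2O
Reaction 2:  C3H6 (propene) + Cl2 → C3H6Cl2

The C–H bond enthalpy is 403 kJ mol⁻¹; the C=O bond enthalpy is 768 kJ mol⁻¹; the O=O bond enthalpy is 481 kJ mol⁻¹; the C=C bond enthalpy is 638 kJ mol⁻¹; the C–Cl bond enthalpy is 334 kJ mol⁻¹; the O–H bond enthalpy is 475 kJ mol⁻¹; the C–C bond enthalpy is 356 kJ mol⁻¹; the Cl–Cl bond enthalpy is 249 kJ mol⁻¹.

Reaction 1, by 1930 kJ

Reaction 1:
  Bonds broken (reactants):
    C–C: 2 × 356 = 712
    C–H: 8 × 403 = 3224
    C=O: 2 × 768 = 1536
    O=O: 5 × 481 = 2405
    Σ(broken) = 7877 kJ
  Bonds formed (products):
    C=O: 8 × 768 = 6144
    O–H: 8 × 475 = 3800
    Σ(formed) = 9944 kJ
  ΔH_1 = 7877 − 9944 = −2067 kJ
Reaction 2:
  Bonds broken (reactants):
    C–C: 1 × 356 = 356
    C–H: 6 × 403 = 2418
    C=C: 1 × 638 = 638
    Cl–Cl: 1 × 249 = 249
    Σ(broken) = 3661 kJ
  Bonds formed (products):
    C–C: 2 × 356 = 712
    C–Cl: 2 × 334 = 668
    C–H: 6 × 403 = 2418
    Σ(formed) = 3798 kJ
  ΔH_2 = 3661 − 3798 = −137 kJ
ΔH_1 − ΔH_2 = −1930 kJ, so reaction 1 has the more negative ΔH; |ΔH_1 − ΔH_2| = 1930 kJ.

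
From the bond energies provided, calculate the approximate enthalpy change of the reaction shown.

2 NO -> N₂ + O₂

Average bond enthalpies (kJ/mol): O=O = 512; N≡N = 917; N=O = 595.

Bonds broken (reactants):
  N=O: 2 × 595 = 1190
  Σ(broken) = 1190 kJ
Bonds formed (products):
  N≡N: 1 × 917 = 917
  O=O: 1 × 512 = 512
  Σ(formed) = 1429 kJ
ΔH = Σ(broken) − Σ(formed) = 1190 − 1429 = −239 kJ

ΔH ≈ −239 kJ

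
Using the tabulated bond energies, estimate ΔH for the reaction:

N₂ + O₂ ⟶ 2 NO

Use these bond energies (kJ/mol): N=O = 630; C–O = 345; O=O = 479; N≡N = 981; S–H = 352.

Bonds broken (reactants):
  N≡N: 1 × 981 = 981
  O=O: 1 × 479 = 479
  Σ(broken) = 1460 kJ
Bonds formed (products):
  N=O: 2 × 630 = 1260
  Σ(formed) = 1260 kJ
ΔH = Σ(broken) − Σ(formed) = 1460 − 1260 = +200 kJ

ΔH ≈ +200 kJ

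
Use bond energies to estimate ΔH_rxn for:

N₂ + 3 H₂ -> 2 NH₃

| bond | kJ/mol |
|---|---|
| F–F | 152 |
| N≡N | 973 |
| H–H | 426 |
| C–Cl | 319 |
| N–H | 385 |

Bonds broken (reactants):
  H–H: 3 × 426 = 1278
  N≡N: 1 × 973 = 973
  Σ(broken) = 2251 kJ
Bonds formed (products):
  N–H: 6 × 385 = 2310
  Σ(formed) = 2310 kJ
ΔH = Σ(broken) − Σ(formed) = 2251 − 2310 = −59 kJ

ΔH ≈ −59 kJ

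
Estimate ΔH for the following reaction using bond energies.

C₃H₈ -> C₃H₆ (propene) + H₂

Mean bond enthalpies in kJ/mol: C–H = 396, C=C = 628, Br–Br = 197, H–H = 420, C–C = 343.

Bonds broken (reactants):
  C–C: 2 × 343 = 686
  C–H: 8 × 396 = 3168
  Σ(broken) = 3854 kJ
Bonds formed (products):
  C–C: 1 × 343 = 343
  C–H: 6 × 396 = 2376
  C=C: 1 × 628 = 628
  H–H: 1 × 420 = 420
  Σ(formed) = 3767 kJ
ΔH = Σ(broken) − Σ(formed) = 3854 − 3767 = +87 kJ

ΔH ≈ +87 kJ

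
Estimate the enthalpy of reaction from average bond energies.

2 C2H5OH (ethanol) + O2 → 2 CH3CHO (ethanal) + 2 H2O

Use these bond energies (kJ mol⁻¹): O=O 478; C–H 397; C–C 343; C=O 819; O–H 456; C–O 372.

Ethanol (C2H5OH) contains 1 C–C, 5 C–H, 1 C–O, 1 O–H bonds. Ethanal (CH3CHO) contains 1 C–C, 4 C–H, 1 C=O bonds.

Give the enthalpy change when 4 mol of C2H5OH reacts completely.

ΔH = −1068 kJ

Bonds broken (reactants):
  C–C: 2 × 343 = 686
  C–H: 10 × 397 = 3970
  C–O: 2 × 372 = 744
  O–H: 2 × 456 = 912
  O=O: 1 × 478 = 478
  Σ(broken) = 6790 kJ
Bonds formed (products):
  C–C: 2 × 343 = 686
  C–H: 8 × 397 = 3176
  C=O: 2 × 819 = 1638
  O–H: 4 × 456 = 1824
  Σ(formed) = 7324 kJ
ΔH = Σ(broken) − Σ(formed) = 6790 − 7324 = −534 kJ
For 2× the reaction as written: 2 × (−534) = −1068 kJ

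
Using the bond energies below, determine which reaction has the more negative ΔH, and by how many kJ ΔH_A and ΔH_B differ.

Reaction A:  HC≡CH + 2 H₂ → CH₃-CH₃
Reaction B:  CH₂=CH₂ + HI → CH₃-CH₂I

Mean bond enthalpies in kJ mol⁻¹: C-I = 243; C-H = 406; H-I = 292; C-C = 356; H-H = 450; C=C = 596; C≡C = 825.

Reaction A, by 138 kJ

Reaction A:
  Bonds broken (reactants):
    C≡C: 1 × 825 = 825
    C-H: 2 × 406 = 812
    H-H: 2 × 450 = 900
    Σ(broken) = 2537 kJ
  Bonds formed (products):
    C-C: 1 × 356 = 356
    C-H: 6 × 406 = 2436
    Σ(formed) = 2792 kJ
  ΔH_A = 2537 − 2792 = −255 kJ
Reaction B:
  Bonds broken (reactants):
    C-H: 4 × 406 = 1624
    C=C: 1 × 596 = 596
    H-I: 1 × 292 = 292
    Σ(broken) = 2512 kJ
  Bonds formed (products):
    C-C: 1 × 356 = 356
    C-H: 5 × 406 = 2030
    C-I: 1 × 243 = 243
    Σ(formed) = 2629 kJ
  ΔH_B = 2512 − 2629 = −117 kJ
ΔH_A − ΔH_B = −138 kJ, so reaction A has the more negative ΔH; |ΔH_A − ΔH_B| = 138 kJ.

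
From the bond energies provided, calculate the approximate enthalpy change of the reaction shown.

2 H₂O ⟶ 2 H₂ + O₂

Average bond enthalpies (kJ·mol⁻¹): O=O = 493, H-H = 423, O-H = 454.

ΔH ≈ +477 kJ

Bonds broken (reactants):
  O-H: 4 × 454 = 1816
  Σ(broken) = 1816 kJ
Bonds formed (products):
  H-H: 2 × 423 = 846
  O=O: 1 × 493 = 493
  Σ(formed) = 1339 kJ
ΔH = Σ(broken) − Σ(formed) = 1816 − 1339 = +477 kJ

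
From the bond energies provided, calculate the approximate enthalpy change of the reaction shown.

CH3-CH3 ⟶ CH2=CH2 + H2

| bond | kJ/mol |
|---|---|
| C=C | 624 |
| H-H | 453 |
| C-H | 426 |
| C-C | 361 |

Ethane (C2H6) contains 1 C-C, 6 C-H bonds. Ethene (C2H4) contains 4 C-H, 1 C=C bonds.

Bonds broken (reactants):
  C-C: 1 × 361 = 361
  C-H: 6 × 426 = 2556
  Σ(broken) = 2917 kJ
Bonds formed (products):
  C-H: 4 × 426 = 1704
  C=C: 1 × 624 = 624
  H-H: 1 × 453 = 453
  Σ(formed) = 2781 kJ
ΔH = Σ(broken) − Σ(formed) = 2917 − 2781 = +136 kJ

ΔH ≈ +136 kJ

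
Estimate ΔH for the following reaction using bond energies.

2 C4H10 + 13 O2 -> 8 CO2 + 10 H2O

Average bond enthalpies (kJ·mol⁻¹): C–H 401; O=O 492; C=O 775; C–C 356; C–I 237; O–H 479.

Bonds broken (reactants):
  C–C: 6 × 356 = 2136
  C–H: 20 × 401 = 8020
  O=O: 13 × 492 = 6396
  Σ(broken) = 16552 kJ
Bonds formed (products):
  C=O: 16 × 775 = 12400
  O–H: 20 × 479 = 9580
  Σ(formed) = 21980 kJ
ΔH = Σ(broken) − Σ(formed) = 16552 − 21980 = −5428 kJ

ΔH ≈ −5428 kJ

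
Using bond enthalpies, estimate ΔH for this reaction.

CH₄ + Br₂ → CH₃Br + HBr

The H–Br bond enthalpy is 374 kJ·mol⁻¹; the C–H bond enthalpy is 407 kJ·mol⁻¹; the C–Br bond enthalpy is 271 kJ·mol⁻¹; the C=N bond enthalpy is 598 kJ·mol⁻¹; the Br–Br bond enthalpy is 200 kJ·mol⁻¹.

Bonds broken (reactants):
  Br–Br: 1 × 200 = 200
  C–H: 4 × 407 = 1628
  Σ(broken) = 1828 kJ
Bonds formed (products):
  C–Br: 1 × 271 = 271
  C–H: 3 × 407 = 1221
  H–Br: 1 × 374 = 374
  Σ(formed) = 1866 kJ
ΔH = Σ(broken) − Σ(formed) = 1828 − 1866 = −38 kJ

ΔH ≈ −38 kJ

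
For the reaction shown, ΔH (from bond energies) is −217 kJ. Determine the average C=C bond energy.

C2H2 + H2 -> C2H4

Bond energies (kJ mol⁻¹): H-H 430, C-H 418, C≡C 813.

Let D be the C=C bond energy.
Σ(broken) = 1×813 + 2×418 + 1×430 = 2079
Σ(formed) = 4×418 + 1×D = 1672 + D
ΔH = Σ(broken) − Σ(formed) = (2079) − (1672 + D) = +407 − D
Setting this equal to −217 kJ gives D = 624 kJ/mol.

D(C=C) ≈ 624 kJ/mol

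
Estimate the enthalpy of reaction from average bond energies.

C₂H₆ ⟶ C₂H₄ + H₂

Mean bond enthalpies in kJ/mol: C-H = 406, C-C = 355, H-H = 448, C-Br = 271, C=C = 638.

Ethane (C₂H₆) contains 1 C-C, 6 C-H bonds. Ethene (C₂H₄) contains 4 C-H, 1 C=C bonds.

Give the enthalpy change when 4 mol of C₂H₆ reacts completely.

Bonds broken (reactants):
  C-C: 1 × 355 = 355
  C-H: 6 × 406 = 2436
  Σ(broken) = 2791 kJ
Bonds formed (products):
  C-H: 4 × 406 = 1624
  C=C: 1 × 638 = 638
  H-H: 1 × 448 = 448
  Σ(formed) = 2710 kJ
ΔH = Σ(broken) − Σ(formed) = 2791 − 2710 = +81 kJ
For 4× the reaction as written: 4 × (+81) = +324 kJ

ΔH = +324 kJ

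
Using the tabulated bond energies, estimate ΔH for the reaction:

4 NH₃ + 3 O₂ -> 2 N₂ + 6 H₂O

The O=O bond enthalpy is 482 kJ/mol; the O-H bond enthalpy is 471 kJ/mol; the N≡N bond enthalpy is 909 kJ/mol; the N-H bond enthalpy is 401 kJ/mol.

Bonds broken (reactants):
  N-H: 12 × 401 = 4812
  O=O: 3 × 482 = 1446
  Σ(broken) = 6258 kJ
Bonds formed (products):
  N≡N: 2 × 909 = 1818
  O-H: 12 × 471 = 5652
  Σ(formed) = 7470 kJ
ΔH = Σ(broken) − Σ(formed) = 6258 − 7470 = −1212 kJ

ΔH ≈ −1212 kJ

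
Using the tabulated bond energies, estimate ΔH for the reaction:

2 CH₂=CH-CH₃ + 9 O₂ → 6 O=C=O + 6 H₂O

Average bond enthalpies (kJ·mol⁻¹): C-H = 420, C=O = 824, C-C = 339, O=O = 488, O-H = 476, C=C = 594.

Bonds broken (reactants):
  C-C: 2 × 339 = 678
  C-H: 12 × 420 = 5040
  C=C: 2 × 594 = 1188
  O=O: 9 × 488 = 4392
  Σ(broken) = 11298 kJ
Bonds formed (products):
  C=O: 12 × 824 = 9888
  O-H: 12 × 476 = 5712
  Σ(formed) = 15600 kJ
ΔH = Σ(broken) − Σ(formed) = 11298 − 15600 = −4302 kJ

ΔH ≈ −4302 kJ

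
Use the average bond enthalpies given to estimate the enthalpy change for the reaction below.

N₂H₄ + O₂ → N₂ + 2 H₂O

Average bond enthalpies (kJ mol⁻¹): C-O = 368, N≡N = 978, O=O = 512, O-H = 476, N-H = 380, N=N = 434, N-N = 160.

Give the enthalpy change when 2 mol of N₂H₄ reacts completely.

ΔH = −1380 kJ

Bonds broken (reactants):
  N-H: 4 × 380 = 1520
  N-N: 1 × 160 = 160
  O=O: 1 × 512 = 512
  Σ(broken) = 2192 kJ
Bonds formed (products):
  N≡N: 1 × 978 = 978
  O-H: 4 × 476 = 1904
  Σ(formed) = 2882 kJ
ΔH = Σ(broken) − Σ(formed) = 2192 − 2882 = −690 kJ
For 2× the reaction as written: 2 × (−690) = −1380 kJ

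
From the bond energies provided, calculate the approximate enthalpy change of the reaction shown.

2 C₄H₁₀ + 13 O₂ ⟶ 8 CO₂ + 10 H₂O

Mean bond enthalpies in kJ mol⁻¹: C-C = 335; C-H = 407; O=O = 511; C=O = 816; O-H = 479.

Bonds broken (reactants):
  C-C: 6 × 335 = 2010
  C-H: 20 × 407 = 8140
  O=O: 13 × 511 = 6643
  Σ(broken) = 16793 kJ
Bonds formed (products):
  C=O: 16 × 816 = 13056
  O-H: 20 × 479 = 9580
  Σ(formed) = 22636 kJ
ΔH = Σ(broken) − Σ(formed) = 16793 − 22636 = −5843 kJ

ΔH ≈ −5843 kJ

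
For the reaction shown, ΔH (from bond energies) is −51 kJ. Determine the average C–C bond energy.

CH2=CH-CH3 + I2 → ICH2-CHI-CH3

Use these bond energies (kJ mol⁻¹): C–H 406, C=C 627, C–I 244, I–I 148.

Let D be the C–C bond energy.
Σ(broken) = 1×D + 6×406 + 1×627 + 1×148 = 3211 + D
Σ(formed) = 2×D + 6×406 + 2×244 = 2924 + 2D
ΔH = Σ(broken) − Σ(formed) = (3211 + D) − (2924 + 2D) = +287 − D
Setting this equal to −51 kJ gives D = 338 kJ/mol.

D(C–C) ≈ 338 kJ/mol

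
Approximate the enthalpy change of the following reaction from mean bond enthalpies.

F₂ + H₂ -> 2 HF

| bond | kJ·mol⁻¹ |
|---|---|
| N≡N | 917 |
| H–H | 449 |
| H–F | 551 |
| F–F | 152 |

Bonds broken (reactants):
  F–F: 1 × 152 = 152
  H–H: 1 × 449 = 449
  Σ(broken) = 601 kJ
Bonds formed (products):
  H–F: 2 × 551 = 1102
  Σ(formed) = 1102 kJ
ΔH = Σ(broken) − Σ(formed) = 601 − 1102 = −501 kJ

ΔH ≈ −501 kJ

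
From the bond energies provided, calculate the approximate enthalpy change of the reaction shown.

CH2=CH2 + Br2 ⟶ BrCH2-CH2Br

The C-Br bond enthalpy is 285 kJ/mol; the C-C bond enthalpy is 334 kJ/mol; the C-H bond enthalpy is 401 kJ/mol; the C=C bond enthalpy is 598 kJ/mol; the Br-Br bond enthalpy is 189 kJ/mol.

ΔH ≈ −117 kJ

Bonds broken (reactants):
  Br-Br: 1 × 189 = 189
  C-H: 4 × 401 = 1604
  C=C: 1 × 598 = 598
  Σ(broken) = 2391 kJ
Bonds formed (products):
  C-Br: 2 × 285 = 570
  C-C: 1 × 334 = 334
  C-H: 4 × 401 = 1604
  Σ(formed) = 2508 kJ
ΔH = Σ(broken) − Σ(formed) = 2391 − 2508 = −117 kJ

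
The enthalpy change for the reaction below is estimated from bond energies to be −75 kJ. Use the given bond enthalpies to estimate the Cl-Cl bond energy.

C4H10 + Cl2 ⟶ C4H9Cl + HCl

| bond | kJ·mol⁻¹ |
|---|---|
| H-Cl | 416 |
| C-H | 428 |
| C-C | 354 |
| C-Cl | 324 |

D(Cl-Cl) ≈ 237 kJ/mol

Let D be the Cl-Cl bond energy.
Σ(broken) = 3×354 + 10×428 + 1×D = 5342 + D
Σ(formed) = 3×354 + 1×324 + 9×428 + 1×416 = 5654
ΔH = Σ(broken) − Σ(formed) = (5342 + D) − (5654) = −312 + D
Setting this equal to −75 kJ gives D = 237 kJ/mol.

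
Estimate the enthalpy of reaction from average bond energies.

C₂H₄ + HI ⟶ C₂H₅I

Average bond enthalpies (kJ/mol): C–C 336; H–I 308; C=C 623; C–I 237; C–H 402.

ΔH ≈ −44 kJ

Bonds broken (reactants):
  C–H: 4 × 402 = 1608
  C=C: 1 × 623 = 623
  H–I: 1 × 308 = 308
  Σ(broken) = 2539 kJ
Bonds formed (products):
  C–C: 1 × 336 = 336
  C–H: 5 × 402 = 2010
  C–I: 1 × 237 = 237
  Σ(formed) = 2583 kJ
ΔH = Σ(broken) − Σ(formed) = 2539 − 2583 = −44 kJ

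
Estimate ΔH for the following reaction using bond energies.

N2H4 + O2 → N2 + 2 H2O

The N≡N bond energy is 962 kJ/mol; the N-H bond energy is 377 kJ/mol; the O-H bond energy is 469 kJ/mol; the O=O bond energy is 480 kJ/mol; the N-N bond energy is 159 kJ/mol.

Bonds broken (reactants):
  N-H: 4 × 377 = 1508
  N-N: 1 × 159 = 159
  O=O: 1 × 480 = 480
  Σ(broken) = 2147 kJ
Bonds formed (products):
  N≡N: 1 × 962 = 962
  O-H: 4 × 469 = 1876
  Σ(formed) = 2838 kJ
ΔH = Σ(broken) − Σ(formed) = 2147 − 2838 = −691 kJ

ΔH ≈ −691 kJ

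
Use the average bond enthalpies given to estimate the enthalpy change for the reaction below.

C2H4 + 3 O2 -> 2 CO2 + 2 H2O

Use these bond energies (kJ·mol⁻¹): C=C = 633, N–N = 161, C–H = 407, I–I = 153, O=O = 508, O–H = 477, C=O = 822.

ΔH ≈ −1411 kJ

Bonds broken (reactants):
  C–H: 4 × 407 = 1628
  C=C: 1 × 633 = 633
  O=O: 3 × 508 = 1524
  Σ(broken) = 3785 kJ
Bonds formed (products):
  C=O: 4 × 822 = 3288
  O–H: 4 × 477 = 1908
  Σ(formed) = 5196 kJ
ΔH = Σ(broken) − Σ(formed) = 3785 − 5196 = −1411 kJ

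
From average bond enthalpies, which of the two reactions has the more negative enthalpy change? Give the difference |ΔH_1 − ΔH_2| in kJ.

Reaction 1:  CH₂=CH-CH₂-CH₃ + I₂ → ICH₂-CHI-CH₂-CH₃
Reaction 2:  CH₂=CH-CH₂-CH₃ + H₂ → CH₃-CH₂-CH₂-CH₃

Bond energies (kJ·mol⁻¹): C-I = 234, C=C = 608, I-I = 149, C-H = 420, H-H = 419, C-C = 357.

Reaction 2, by 102 kJ

Reaction 1:
  Bonds broken (reactants):
    C-C: 2 × 357 = 714
    C-H: 8 × 420 = 3360
    C=C: 1 × 608 = 608
    I-I: 1 × 149 = 149
    Σ(broken) = 4831 kJ
  Bonds formed (products):
    C-C: 3 × 357 = 1071
    C-H: 8 × 420 = 3360
    C-I: 2 × 234 = 468
    Σ(formed) = 4899 kJ
  ΔH_1 = 4831 − 4899 = −68 kJ
Reaction 2:
  Bonds broken (reactants):
    C-C: 2 × 357 = 714
    C-H: 8 × 420 = 3360
    C=C: 1 × 608 = 608
    H-H: 1 × 419 = 419
    Σ(broken) = 5101 kJ
  Bonds formed (products):
    C-C: 3 × 357 = 1071
    C-H: 10 × 420 = 4200
    Σ(formed) = 5271 kJ
  ΔH_2 = 5101 − 5271 = −170 kJ
ΔH_1 − ΔH_2 = +102 kJ, so reaction 2 has the more negative ΔH; |ΔH_1 − ΔH_2| = 102 kJ.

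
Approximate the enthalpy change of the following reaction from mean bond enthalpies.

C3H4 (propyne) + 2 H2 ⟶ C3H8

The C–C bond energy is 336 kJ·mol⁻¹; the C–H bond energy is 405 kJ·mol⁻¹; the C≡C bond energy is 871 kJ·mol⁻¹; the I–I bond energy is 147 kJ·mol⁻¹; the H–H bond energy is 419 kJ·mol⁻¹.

Bonds broken (reactants):
  C≡C: 1 × 871 = 871
  C–C: 1 × 336 = 336
  C–H: 4 × 405 = 1620
  H–H: 2 × 419 = 838
  Σ(broken) = 3665 kJ
Bonds formed (products):
  C–C: 2 × 336 = 672
  C–H: 8 × 405 = 3240
  Σ(formed) = 3912 kJ
ΔH = Σ(broken) − Σ(formed) = 3665 − 3912 = −247 kJ

ΔH ≈ −247 kJ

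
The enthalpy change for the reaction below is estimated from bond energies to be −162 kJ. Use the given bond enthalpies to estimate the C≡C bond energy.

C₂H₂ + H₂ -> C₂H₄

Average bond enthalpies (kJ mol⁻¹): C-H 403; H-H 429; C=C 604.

D(C≡C) ≈ 819 kJ/mol

Let D be the C≡C bond energy.
Σ(broken) = 1×D + 2×403 + 1×429 = 1235 + D
Σ(formed) = 4×403 + 1×604 = 2216
ΔH = Σ(broken) − Σ(formed) = (1235 + D) − (2216) = −981 + D
Setting this equal to −162 kJ gives D = 819 kJ/mol.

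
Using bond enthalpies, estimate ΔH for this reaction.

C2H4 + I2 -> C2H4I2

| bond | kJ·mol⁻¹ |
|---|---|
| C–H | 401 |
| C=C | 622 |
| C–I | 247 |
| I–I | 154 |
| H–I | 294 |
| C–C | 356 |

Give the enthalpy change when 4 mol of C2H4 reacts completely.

ΔH = −296 kJ

Bonds broken (reactants):
  C–H: 4 × 401 = 1604
  C=C: 1 × 622 = 622
  I–I: 1 × 154 = 154
  Σ(broken) = 2380 kJ
Bonds formed (products):
  C–C: 1 × 356 = 356
  C–H: 4 × 401 = 1604
  C–I: 2 × 247 = 494
  Σ(formed) = 2454 kJ
ΔH = Σ(broken) − Σ(formed) = 2380 − 2454 = −74 kJ
For 4× the reaction as written: 4 × (−74) = −296 kJ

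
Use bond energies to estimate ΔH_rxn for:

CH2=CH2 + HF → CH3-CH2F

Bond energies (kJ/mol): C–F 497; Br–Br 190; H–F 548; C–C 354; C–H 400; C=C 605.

Bonds broken (reactants):
  C–H: 4 × 400 = 1600
  C=C: 1 × 605 = 605
  H–F: 1 × 548 = 548
  Σ(broken) = 2753 kJ
Bonds formed (products):
  C–C: 1 × 354 = 354
  C–F: 1 × 497 = 497
  C–H: 5 × 400 = 2000
  Σ(formed) = 2851 kJ
ΔH = Σ(broken) − Σ(formed) = 2753 − 2851 = −98 kJ

ΔH ≈ −98 kJ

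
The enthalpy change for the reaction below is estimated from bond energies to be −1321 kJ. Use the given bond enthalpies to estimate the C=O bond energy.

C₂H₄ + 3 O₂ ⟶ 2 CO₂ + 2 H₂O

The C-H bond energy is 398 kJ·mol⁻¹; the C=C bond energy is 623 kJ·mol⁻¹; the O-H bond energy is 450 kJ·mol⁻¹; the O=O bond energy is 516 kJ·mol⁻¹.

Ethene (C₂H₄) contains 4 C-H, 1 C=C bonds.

Let D be the C=O bond energy.
Σ(broken) = 4×398 + 1×623 + 3×516 = 3763
Σ(formed) = 4×D + 4×450 = 1800 + 4D
ΔH = Σ(broken) − Σ(formed) = (3763) − (1800 + 4D) = +1963 − 4D
Setting this equal to −1321 kJ gives 4D = 3284, so D = 821 kJ/mol.

D(C=O) ≈ 821 kJ/mol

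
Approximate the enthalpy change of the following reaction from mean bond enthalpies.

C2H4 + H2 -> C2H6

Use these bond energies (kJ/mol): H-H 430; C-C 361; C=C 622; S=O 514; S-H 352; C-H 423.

ΔH ≈ −155 kJ

Bonds broken (reactants):
  C-H: 4 × 423 = 1692
  C=C: 1 × 622 = 622
  H-H: 1 × 430 = 430
  Σ(broken) = 2744 kJ
Bonds formed (products):
  C-C: 1 × 361 = 361
  C-H: 6 × 423 = 2538
  Σ(formed) = 2899 kJ
ΔH = Σ(broken) − Σ(formed) = 2744 − 2899 = −155 kJ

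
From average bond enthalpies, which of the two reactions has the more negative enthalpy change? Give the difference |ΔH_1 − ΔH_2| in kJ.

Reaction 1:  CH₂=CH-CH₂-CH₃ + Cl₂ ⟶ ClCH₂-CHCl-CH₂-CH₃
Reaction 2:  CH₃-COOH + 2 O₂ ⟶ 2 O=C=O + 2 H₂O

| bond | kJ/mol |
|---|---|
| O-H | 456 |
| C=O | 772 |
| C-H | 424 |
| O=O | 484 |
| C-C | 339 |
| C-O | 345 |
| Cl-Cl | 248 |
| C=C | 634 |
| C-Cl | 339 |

Reaction 2, by 625 kJ

Reaction 1:
  Bonds broken (reactants):
    C-C: 2 × 339 = 678
    C-H: 8 × 424 = 3392
    C=C: 1 × 634 = 634
    Cl-Cl: 1 × 248 = 248
    Σ(broken) = 4952 kJ
  Bonds formed (products):
    C-C: 3 × 339 = 1017
    C-Cl: 2 × 339 = 678
    C-H: 8 × 424 = 3392
    Σ(formed) = 5087 kJ
  ΔH_1 = 4952 − 5087 = −135 kJ
Reaction 2:
  Bonds broken (reactants):
    C-C: 1 × 339 = 339
    C-H: 3 × 424 = 1272
    C-O: 1 × 345 = 345
    C=O: 1 × 772 = 772
    O-H: 1 × 456 = 456
    O=O: 2 × 484 = 968
    Σ(broken) = 4152 kJ
  Bonds formed (products):
    C=O: 4 × 772 = 3088
    O-H: 4 × 456 = 1824
    Σ(formed) = 4912 kJ
  ΔH_2 = 4152 − 4912 = −760 kJ
ΔH_1 − ΔH_2 = +625 kJ, so reaction 2 has the more negative ΔH; |ΔH_1 − ΔH_2| = 625 kJ.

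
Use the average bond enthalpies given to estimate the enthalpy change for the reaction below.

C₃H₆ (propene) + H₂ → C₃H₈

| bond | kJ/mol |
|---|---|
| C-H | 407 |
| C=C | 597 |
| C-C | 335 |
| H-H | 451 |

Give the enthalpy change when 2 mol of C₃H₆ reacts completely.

ΔH = −202 kJ

Bonds broken (reactants):
  C-C: 1 × 335 = 335
  C-H: 6 × 407 = 2442
  C=C: 1 × 597 = 597
  H-H: 1 × 451 = 451
  Σ(broken) = 3825 kJ
Bonds formed (products):
  C-C: 2 × 335 = 670
  C-H: 8 × 407 = 3256
  Σ(formed) = 3926 kJ
ΔH = Σ(broken) − Σ(formed) = 3825 − 3926 = −101 kJ
For 2× the reaction as written: 2 × (−101) = −202 kJ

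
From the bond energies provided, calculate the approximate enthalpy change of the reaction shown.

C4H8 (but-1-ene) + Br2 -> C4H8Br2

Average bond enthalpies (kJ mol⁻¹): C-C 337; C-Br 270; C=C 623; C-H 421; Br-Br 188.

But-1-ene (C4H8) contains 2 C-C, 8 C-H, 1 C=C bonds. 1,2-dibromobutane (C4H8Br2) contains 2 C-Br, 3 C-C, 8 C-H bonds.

ΔH ≈ −66 kJ

Bonds broken (reactants):
  Br-Br: 1 × 188 = 188
  C-C: 2 × 337 = 674
  C-H: 8 × 421 = 3368
  C=C: 1 × 623 = 623
  Σ(broken) = 4853 kJ
Bonds formed (products):
  C-Br: 2 × 270 = 540
  C-C: 3 × 337 = 1011
  C-H: 8 × 421 = 3368
  Σ(formed) = 4919 kJ
ΔH = Σ(broken) − Σ(formed) = 4853 − 4919 = −66 kJ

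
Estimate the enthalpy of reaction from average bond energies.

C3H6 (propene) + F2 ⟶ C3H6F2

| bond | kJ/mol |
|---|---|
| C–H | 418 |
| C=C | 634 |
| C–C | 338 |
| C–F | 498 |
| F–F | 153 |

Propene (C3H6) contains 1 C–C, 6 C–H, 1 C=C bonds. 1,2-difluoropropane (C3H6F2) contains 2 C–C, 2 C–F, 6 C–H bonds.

ΔH ≈ −547 kJ

Bonds broken (reactants):
  C–C: 1 × 338 = 338
  C–H: 6 × 418 = 2508
  C=C: 1 × 634 = 634
  F–F: 1 × 153 = 153
  Σ(broken) = 3633 kJ
Bonds formed (products):
  C–C: 2 × 338 = 676
  C–F: 2 × 498 = 996
  C–H: 6 × 418 = 2508
  Σ(formed) = 4180 kJ
ΔH = Σ(broken) − Σ(formed) = 3633 − 4180 = −547 kJ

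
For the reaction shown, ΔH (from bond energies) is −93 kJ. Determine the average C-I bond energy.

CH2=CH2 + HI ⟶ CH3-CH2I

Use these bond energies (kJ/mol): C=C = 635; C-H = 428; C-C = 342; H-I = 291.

Let D be the C-I bond energy.
Σ(broken) = 4×428 + 1×635 + 1×291 = 2638
Σ(formed) = 1×342 + 5×428 + 1×D = 2482 + D
ΔH = Σ(broken) − Σ(formed) = (2638) − (2482 + D) = +156 − D
Setting this equal to −93 kJ gives D = 249 kJ/mol.

D(C-I) ≈ 249 kJ/mol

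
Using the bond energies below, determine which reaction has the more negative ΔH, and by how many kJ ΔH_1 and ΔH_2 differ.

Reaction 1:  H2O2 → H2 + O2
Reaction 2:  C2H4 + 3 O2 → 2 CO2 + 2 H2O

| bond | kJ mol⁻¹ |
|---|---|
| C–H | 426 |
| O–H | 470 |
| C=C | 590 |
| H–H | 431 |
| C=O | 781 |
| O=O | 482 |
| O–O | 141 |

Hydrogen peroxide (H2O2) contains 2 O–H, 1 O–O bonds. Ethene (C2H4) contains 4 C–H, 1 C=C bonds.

Reaction 1:
  Bonds broken (reactants):
    O–H: 2 × 470 = 940
    O–O: 1 × 141 = 141
    Σ(broken) = 1081 kJ
  Bonds formed (products):
    H–H: 1 × 431 = 431
    O=O: 1 × 482 = 482
    Σ(formed) = 913 kJ
  ΔH_1 = 1081 − 913 = +168 kJ
Reaction 2:
  Bonds broken (reactants):
    C–H: 4 × 426 = 1704
    C=C: 1 × 590 = 590
    O=O: 3 × 482 = 1446
    Σ(broken) = 3740 kJ
  Bonds formed (products):
    C=O: 4 × 781 = 3124
    O–H: 4 × 470 = 1880
    Σ(formed) = 5004 kJ
  ΔH_2 = 3740 − 5004 = −1264 kJ
ΔH_1 − ΔH_2 = +1432 kJ, so reaction 2 has the more negative ΔH; |ΔH_1 − ΔH_2| = 1432 kJ.

Reaction 2, by 1432 kJ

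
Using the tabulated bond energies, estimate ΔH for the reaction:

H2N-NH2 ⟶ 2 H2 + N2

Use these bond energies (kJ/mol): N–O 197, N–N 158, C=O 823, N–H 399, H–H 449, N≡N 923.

ΔH ≈ −67 kJ

Bonds broken (reactants):
  N–H: 4 × 399 = 1596
  N–N: 1 × 158 = 158
  Σ(broken) = 1754 kJ
Bonds formed (products):
  H–H: 2 × 449 = 898
  N≡N: 1 × 923 = 923
  Σ(formed) = 1821 kJ
ΔH = Σ(broken) − Σ(formed) = 1754 − 1821 = −67 kJ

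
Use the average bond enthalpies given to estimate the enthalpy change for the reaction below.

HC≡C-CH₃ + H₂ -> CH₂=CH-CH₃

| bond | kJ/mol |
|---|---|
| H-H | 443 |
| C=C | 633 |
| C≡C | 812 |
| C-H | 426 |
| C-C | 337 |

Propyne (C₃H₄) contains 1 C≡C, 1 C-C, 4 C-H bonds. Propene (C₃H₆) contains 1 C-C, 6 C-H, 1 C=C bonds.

Bonds broken (reactants):
  C≡C: 1 × 812 = 812
  C-C: 1 × 337 = 337
  C-H: 4 × 426 = 1704
  H-H: 1 × 443 = 443
  Σ(broken) = 3296 kJ
Bonds formed (products):
  C-C: 1 × 337 = 337
  C-H: 6 × 426 = 2556
  C=C: 1 × 633 = 633
  Σ(formed) = 3526 kJ
ΔH = Σ(broken) − Σ(formed) = 3296 − 3526 = −230 kJ

ΔH ≈ −230 kJ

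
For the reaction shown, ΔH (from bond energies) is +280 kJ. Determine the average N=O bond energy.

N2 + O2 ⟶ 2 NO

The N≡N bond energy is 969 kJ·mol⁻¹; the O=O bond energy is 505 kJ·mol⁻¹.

D(N=O) ≈ 597 kJ/mol

Let D be the N=O bond energy.
Σ(broken) = 1×969 + 1×505 = 1474
Σ(formed) = 2×D = 2D
ΔH = Σ(broken) − Σ(formed) = (1474) − (2D) = +1474 − 2D
Setting this equal to +280 kJ gives 2D = 1194, so D = 597 kJ/mol.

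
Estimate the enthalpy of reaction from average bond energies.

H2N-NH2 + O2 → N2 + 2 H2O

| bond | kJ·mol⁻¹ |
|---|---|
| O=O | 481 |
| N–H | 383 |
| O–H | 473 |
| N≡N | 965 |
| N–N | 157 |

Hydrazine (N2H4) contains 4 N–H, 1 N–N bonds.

Bonds broken (reactants):
  N–H: 4 × 383 = 1532
  N–N: 1 × 157 = 157
  O=O: 1 × 481 = 481
  Σ(broken) = 2170 kJ
Bonds formed (products):
  N≡N: 1 × 965 = 965
  O–H: 4 × 473 = 1892
  Σ(formed) = 2857 kJ
ΔH = Σ(broken) − Σ(formed) = 2170 − 2857 = −687 kJ

ΔH ≈ −687 kJ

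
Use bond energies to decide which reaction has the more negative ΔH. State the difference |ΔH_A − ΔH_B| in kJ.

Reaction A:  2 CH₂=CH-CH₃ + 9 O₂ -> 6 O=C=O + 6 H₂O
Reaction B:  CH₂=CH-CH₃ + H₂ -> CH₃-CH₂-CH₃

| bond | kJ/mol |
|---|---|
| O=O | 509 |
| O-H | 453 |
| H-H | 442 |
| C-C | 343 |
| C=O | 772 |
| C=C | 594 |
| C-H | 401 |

Reaction A:
  Bonds broken (reactants):
    C-C: 2 × 343 = 686
    C-H: 12 × 401 = 4812
    C=C: 2 × 594 = 1188
    O=O: 9 × 509 = 4581
    Σ(broken) = 11267 kJ
  Bonds formed (products):
    C=O: 12 × 772 = 9264
    O-H: 12 × 453 = 5436
    Σ(formed) = 14700 kJ
  ΔH_A = 11267 − 14700 = −3433 kJ
Reaction B:
  Bonds broken (reactants):
    C-C: 1 × 343 = 343
    C-H: 6 × 401 = 2406
    C=C: 1 × 594 = 594
    H-H: 1 × 442 = 442
    Σ(broken) = 3785 kJ
  Bonds formed (products):
    C-C: 2 × 343 = 686
    C-H: 8 × 401 = 3208
    Σ(formed) = 3894 kJ
  ΔH_B = 3785 − 3894 = −109 kJ
ΔH_A − ΔH_B = −3324 kJ, so reaction A has the more negative ΔH; |ΔH_A − ΔH_B| = 3324 kJ.

Reaction A, by 3324 kJ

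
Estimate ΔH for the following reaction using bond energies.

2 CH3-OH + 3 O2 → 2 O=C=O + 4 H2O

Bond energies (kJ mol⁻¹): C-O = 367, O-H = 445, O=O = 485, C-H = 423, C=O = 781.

ΔH ≈ −1067 kJ

Bonds broken (reactants):
  C-H: 6 × 423 = 2538
  C-O: 2 × 367 = 734
  O-H: 2 × 445 = 890
  O=O: 3 × 485 = 1455
  Σ(broken) = 5617 kJ
Bonds formed (products):
  C=O: 4 × 781 = 3124
  O-H: 8 × 445 = 3560
  Σ(formed) = 6684 kJ
ΔH = Σ(broken) − Σ(formed) = 5617 − 6684 = −1067 kJ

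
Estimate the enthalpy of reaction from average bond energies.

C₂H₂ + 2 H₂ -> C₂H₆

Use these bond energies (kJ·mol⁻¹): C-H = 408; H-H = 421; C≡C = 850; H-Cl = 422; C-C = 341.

Bonds broken (reactants):
  C≡C: 1 × 850 = 850
  C-H: 2 × 408 = 816
  H-H: 2 × 421 = 842
  Σ(broken) = 2508 kJ
Bonds formed (products):
  C-C: 1 × 341 = 341
  C-H: 6 × 408 = 2448
  Σ(formed) = 2789 kJ
ΔH = Σ(broken) − Σ(formed) = 2508 − 2789 = −281 kJ

ΔH ≈ −281 kJ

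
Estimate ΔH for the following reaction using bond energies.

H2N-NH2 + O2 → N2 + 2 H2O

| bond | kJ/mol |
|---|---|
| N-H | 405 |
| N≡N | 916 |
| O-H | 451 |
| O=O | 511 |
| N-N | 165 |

ΔH ≈ −424 kJ

Bonds broken (reactants):
  N-H: 4 × 405 = 1620
  N-N: 1 × 165 = 165
  O=O: 1 × 511 = 511
  Σ(broken) = 2296 kJ
Bonds formed (products):
  N≡N: 1 × 916 = 916
  O-H: 4 × 451 = 1804
  Σ(formed) = 2720 kJ
ΔH = Σ(broken) − Σ(formed) = 2296 − 2720 = −424 kJ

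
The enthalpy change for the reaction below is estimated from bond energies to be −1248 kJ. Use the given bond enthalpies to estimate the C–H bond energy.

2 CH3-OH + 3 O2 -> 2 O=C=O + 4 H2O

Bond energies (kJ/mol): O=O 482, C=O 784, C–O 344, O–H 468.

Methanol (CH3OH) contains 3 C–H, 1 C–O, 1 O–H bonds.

Let D be the C–H bond energy.
Σ(broken) = 6×D + 2×344 + 2×468 + 3×482 = 3070 + 6D
Σ(formed) = 4×784 + 8×468 = 6880
ΔH = Σ(broken) − Σ(formed) = (3070 + 6D) − (6880) = −3810 + 6D
Setting this equal to −1248 kJ gives 6D = 2562, so D = 427 kJ/mol.

D(C–H) ≈ 427 kJ/mol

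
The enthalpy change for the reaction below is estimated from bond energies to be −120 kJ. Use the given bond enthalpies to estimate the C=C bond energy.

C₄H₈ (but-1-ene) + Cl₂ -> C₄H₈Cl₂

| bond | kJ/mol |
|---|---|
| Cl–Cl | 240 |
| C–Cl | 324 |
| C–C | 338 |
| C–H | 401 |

D(C=C) ≈ 626 kJ/mol

Let D be the C=C bond energy.
Σ(broken) = 2×338 + 8×401 + 1×D + 1×240 = 4124 + D
Σ(formed) = 3×338 + 2×324 + 8×401 = 4870
ΔH = Σ(broken) − Σ(formed) = (4124 + D) − (4870) = −746 + D
Setting this equal to −120 kJ gives D = 626 kJ/mol.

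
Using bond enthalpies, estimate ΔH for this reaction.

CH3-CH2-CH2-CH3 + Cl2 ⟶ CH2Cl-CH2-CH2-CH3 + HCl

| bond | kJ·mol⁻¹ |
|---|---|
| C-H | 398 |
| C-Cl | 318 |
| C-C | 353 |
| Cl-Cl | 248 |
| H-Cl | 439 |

Bonds broken (reactants):
  C-C: 3 × 353 = 1059
  C-H: 10 × 398 = 3980
  Cl-Cl: 1 × 248 = 248
  Σ(broken) = 5287 kJ
Bonds formed (products):
  C-C: 3 × 353 = 1059
  C-Cl: 1 × 318 = 318
  C-H: 9 × 398 = 3582
  H-Cl: 1 × 439 = 439
  Σ(formed) = 5398 kJ
ΔH = Σ(broken) − Σ(formed) = 5287 − 5398 = −111 kJ

ΔH ≈ −111 kJ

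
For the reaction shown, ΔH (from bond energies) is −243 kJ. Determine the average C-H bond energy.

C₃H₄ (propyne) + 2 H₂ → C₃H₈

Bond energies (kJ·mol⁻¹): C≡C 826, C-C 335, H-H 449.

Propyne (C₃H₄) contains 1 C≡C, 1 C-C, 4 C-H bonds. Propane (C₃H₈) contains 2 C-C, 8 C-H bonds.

D(C-H) ≈ 408 kJ/mol

Let D be the C-H bond energy.
Σ(broken) = 1×826 + 1×335 + 4×D + 2×449 = 2059 + 4D
Σ(formed) = 2×335 + 8×D = 670 + 8D
ΔH = Σ(broken) − Σ(formed) = (2059 + 4D) − (670 + 8D) = +1389 − 4D
Setting this equal to −243 kJ gives 4D = 1632, so D = 408 kJ/mol.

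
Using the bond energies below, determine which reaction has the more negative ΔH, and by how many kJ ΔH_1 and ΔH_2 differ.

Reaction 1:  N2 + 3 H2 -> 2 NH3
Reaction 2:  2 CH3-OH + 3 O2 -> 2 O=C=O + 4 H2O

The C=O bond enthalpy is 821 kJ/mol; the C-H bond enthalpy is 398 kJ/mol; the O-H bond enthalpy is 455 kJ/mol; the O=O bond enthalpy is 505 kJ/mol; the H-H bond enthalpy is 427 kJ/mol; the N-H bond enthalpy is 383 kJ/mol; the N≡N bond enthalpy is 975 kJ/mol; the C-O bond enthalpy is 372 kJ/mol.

Reaction 1:
  Bonds broken (reactants):
    H-H: 3 × 427 = 1281
    N≡N: 1 × 975 = 975
    Σ(broken) = 2256 kJ
  Bonds formed (products):
    N-H: 6 × 383 = 2298
    Σ(formed) = 2298 kJ
  ΔH_1 = 2256 − 2298 = −42 kJ
Reaction 2:
  Bonds broken (reactants):
    C-H: 6 × 398 = 2388
    C-O: 2 × 372 = 744
    O-H: 2 × 455 = 910
    O=O: 3 × 505 = 1515
    Σ(broken) = 5557 kJ
  Bonds formed (products):
    C=O: 4 × 821 = 3284
    O-H: 8 × 455 = 3640
    Σ(formed) = 6924 kJ
  ΔH_2 = 5557 − 6924 = −1367 kJ
ΔH_1 − ΔH_2 = +1325 kJ, so reaction 2 has the more negative ΔH; |ΔH_1 − ΔH_2| = 1325 kJ.

Reaction 2, by 1325 kJ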